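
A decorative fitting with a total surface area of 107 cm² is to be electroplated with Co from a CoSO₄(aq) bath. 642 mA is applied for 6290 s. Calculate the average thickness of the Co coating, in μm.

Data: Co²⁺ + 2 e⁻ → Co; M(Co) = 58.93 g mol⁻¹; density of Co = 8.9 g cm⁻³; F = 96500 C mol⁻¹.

Q = I·t = 0.6420 × 6290.0 = 4038 C; n(e⁻) = 0.04185 mol.
n(Co) = n(e⁻)/2 = 0.02092 mol, so m = 0.02092 × 58.93 = 1.233 g.
Volume = m/ρ = 1.233 / 8.9 = 0.1385 cm³.
Thickness = V/A = 0.1385 / 107 = 0.00129 cm = 12.9 μm.

12.9 μm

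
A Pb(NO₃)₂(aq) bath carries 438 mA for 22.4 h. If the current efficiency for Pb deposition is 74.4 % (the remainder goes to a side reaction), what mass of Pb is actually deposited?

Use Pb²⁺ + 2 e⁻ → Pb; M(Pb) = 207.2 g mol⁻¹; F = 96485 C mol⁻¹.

28.2 g

Q = I·t = 0.4380 × 80640 = 35320 C.
n(e⁻) = 35320/96485 = 0.3661 mol; theoretically n(Pb) = 0.3661/2 = 0.1830 mol, m_theo = 37.92 g.
At 74.4 % efficiency, m_actual = 0.744 × 37.92 = 28.2 g.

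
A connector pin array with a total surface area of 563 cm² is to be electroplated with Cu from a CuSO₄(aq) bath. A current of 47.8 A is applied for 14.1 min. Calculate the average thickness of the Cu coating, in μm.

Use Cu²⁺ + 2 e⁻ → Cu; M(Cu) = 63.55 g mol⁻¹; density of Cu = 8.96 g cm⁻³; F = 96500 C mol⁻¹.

26.4 μm

Q = I·t = 47.80 × 846.00 = 40440 C; n(e⁻) = 0.4191 mol.
n(Cu) = n(e⁻)/2 = 0.2095 mol, so m = 0.2095 × 63.55 = 13.32 g.
Volume = m/ρ = 13.32 / 8.96 = 1.486 cm³.
Thickness = V/A = 1.486 / 563 = 0.00264 cm = 26.4 μm.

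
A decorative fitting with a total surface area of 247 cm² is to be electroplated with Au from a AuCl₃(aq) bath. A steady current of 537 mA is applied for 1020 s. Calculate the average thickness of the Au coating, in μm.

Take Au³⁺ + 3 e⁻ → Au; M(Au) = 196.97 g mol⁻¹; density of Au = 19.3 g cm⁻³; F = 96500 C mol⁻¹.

Q = I·t = 0.5370 × 1020.0 = 547.7 C; n(e⁻) = 0.005676 mol.
n(Au) = n(e⁻)/3 = 0.001892 mol, so m = 0.001892 × 196.97 = 0.3727 g.
Volume = m/ρ = 0.3727 / 19.3 = 0.01931 cm³.
Thickness = V/A = 0.01931 / 247 = 7.82 × 10⁻⁵ cm = 0.782 μm.

0.782 μm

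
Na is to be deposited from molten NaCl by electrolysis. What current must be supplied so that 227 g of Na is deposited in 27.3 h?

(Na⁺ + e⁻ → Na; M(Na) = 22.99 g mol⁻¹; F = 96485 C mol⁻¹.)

9.69 A

n(Na) = 227 / 22.99 = 9.874 mol.
n(e⁻) = 1 × 9.874 = 9.874 mol.
Q = n(e⁻)·F = 9.874 × 96485 = 952700 C.
I = Q/t = 952700 / 98280 s = 9.69 A.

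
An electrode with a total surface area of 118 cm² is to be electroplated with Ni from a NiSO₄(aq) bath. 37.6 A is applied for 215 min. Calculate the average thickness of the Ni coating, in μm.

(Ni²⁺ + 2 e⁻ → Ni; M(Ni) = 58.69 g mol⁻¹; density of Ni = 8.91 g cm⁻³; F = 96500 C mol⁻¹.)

Q = I·t = 37.60 × 12900 = 485000 C; n(e⁻) = 5.026 mol.
n(Ni) = n(e⁻)/2 = 2.513 mol, so m = 2.513 × 58.69 = 147.5 g.
Volume = m/ρ = 147.5 / 8.91 = 16.55 cm³.
Thickness = V/A = 16.55 / 118 = 0.140 cm = 1400 μm.

1400 μm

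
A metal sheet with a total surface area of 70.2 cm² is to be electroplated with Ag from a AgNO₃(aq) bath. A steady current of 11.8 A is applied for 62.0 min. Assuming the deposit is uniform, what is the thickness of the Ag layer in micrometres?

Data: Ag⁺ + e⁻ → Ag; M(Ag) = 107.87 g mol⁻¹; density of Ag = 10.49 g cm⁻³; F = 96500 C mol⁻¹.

Q = I·t = 11.80 × 3720.0 = 43900 C; n(e⁻) = 0.4549 mol.
n(Ag) = n(e⁻)/1 = 0.4549 mol, so m = 0.4549 × 107.87 = 49.07 g.
Volume = m/ρ = 49.07 / 10.49 = 4.678 cm³.
Thickness = V/A = 4.678 / 70.2 = 0.0666 cm = 666 μm.

666 μm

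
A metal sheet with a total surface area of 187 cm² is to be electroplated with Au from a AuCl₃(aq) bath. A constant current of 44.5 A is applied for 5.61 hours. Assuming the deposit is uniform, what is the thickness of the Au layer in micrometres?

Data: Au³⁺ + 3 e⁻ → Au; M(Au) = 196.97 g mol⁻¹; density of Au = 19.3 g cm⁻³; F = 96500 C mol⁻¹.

Q = I·t = 44.50 × 20196 = 898700 C; n(e⁻) = 9.313 mol.
n(Au) = n(e⁻)/3 = 3.104 mol, so m = 3.104 × 196.97 = 611.5 g.
Volume = m/ρ = 611.5 / 19.3 = 31.68 cm³.
Thickness = V/A = 31.68 / 187 = 0.169 cm = 1690 μm.

1690 μm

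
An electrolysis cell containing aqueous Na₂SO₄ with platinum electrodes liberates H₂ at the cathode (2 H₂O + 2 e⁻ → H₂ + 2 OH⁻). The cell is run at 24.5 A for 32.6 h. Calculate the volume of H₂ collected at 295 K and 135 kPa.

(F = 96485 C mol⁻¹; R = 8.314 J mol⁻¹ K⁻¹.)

271 L

Q = I·t = 24.50 A × 117360 s = 2875000 C.
n(e⁻) = Q/F = 2875000 / 96485 = 29.80 mol.
2 electrons are transferred per H₂ molecule, so n(H₂) = 29.80 / 2 = 14.90 mol.
V = nRT/P = (14.90 × 8.314 × 295) / (135 × 10³ Pa) = 0.271 m³ = 271 L.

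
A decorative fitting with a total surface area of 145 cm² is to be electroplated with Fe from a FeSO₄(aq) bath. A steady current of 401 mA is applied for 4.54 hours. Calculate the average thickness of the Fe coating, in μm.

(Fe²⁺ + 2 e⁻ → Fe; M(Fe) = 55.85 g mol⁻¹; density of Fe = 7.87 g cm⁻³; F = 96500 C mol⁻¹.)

Q = I·t = 0.4010 × 16344 = 6554 C; n(e⁻) = 0.06792 mol.
n(Fe) = n(e⁻)/2 = 0.03396 mol, so m = 0.03396 × 55.85 = 1.897 g.
Volume = m/ρ = 1.897 / 7.87 = 0.2410 cm³.
Thickness = V/A = 0.2410 / 145 = 0.00166 cm = 16.6 μm.

16.6 μm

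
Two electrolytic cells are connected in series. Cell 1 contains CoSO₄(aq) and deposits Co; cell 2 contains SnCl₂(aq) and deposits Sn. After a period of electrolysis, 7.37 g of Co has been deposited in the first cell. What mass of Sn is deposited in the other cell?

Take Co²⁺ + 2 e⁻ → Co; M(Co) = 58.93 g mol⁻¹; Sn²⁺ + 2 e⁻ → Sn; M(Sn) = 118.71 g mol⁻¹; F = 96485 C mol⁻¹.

14.8 g

n(Co) = 7.37 / 58.93 = 0.1251 mol.
Since Co²⁺ + 2 e⁻ → Co, n(e⁻) passed = 2 × 0.1251 = 0.2501 mol.
Cells in series carry the same charge, so the same 0.2501 mol of electrons passes through cell 2.
Sn²⁺ + 2 e⁻ → Sn, so n(Sn) = 0.2501 / 2 = 0.1251 mol.
m(Sn) = 0.1251 × 118.71 = 14.8 g.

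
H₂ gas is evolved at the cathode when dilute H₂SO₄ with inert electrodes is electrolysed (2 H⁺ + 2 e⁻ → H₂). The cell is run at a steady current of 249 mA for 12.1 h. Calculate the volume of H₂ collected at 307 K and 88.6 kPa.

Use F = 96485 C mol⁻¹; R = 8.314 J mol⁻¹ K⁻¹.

1.62 L

Q = I·t = 0.2490 A × 43560 s = 10850 C.
n(e⁻) = Q/F = 10850 / 96485 = 0.1124 mol.
2 electrons are transferred per H₂ molecule, so n(H₂) = 0.1124 / 2 = 0.05621 mol.
V = nRT/P = (0.05621 × 8.314 × 307) / (88.6 × 10³ Pa) = 0.00162 m³ = 1.62 L.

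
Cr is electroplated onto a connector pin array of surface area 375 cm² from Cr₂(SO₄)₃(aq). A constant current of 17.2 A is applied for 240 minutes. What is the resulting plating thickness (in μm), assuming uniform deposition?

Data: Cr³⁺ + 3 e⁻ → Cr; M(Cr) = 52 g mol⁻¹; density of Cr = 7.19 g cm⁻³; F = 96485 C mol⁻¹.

165 μm

Q = I·t = 17.20 × 14400 = 247700 C; n(e⁻) = 2.567 mol.
n(Cr) = n(e⁻)/3 = 0.8557 mol, so m = 0.8557 × 52 = 44.50 g.
Volume = m/ρ = 44.50 / 7.19 = 6.188 cm³.
Thickness = V/A = 6.188 / 375 = 0.0165 cm = 165 μm.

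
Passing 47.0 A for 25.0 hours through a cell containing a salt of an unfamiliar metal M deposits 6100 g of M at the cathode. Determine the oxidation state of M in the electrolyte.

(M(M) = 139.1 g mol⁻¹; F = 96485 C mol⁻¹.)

Q = I·t = 47.00 A × 90000 s = 4230000 C, so n(e⁻) = 4230000/96485 = 43.84 mol.
n(M) deposited = 6100 / 139.1 = 43.85 mol.
Electrons per atom = n(e⁻)/n(M) = 43.84 / 43.85 = 1.00 ≈ 1, so the ion is M⁺.

+1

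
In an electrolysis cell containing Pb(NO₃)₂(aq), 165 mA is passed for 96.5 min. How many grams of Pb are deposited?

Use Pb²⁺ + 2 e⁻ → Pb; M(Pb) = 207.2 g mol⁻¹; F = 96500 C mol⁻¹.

1.03 g

Q = I·t = 0.1650 A × 5790.0 s = 955.4 C.
n(e⁻) = Q/F = 955.4 / 96500 = 0.009900 mol.
Pb²⁺ + 2 e⁻ → Pb, so n(Pb) = n(e⁻)/2 = 0.004950 mol.
m = n·M = 0.004950 × 207.2 = 1.03 g.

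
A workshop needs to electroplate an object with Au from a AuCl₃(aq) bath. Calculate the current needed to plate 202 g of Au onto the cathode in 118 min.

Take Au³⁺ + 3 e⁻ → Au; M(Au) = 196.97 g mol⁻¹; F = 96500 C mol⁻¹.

n(Au) = 202 / 196.97 = 1.026 mol.
n(e⁻) = 3 × 1.026 = 3.077 mol.
Q = n(e⁻)·F = 3.077 × 96500 = 296900 C.
I = Q/t = 296900 / 7080.0 s = 41.9 A.

41.9 A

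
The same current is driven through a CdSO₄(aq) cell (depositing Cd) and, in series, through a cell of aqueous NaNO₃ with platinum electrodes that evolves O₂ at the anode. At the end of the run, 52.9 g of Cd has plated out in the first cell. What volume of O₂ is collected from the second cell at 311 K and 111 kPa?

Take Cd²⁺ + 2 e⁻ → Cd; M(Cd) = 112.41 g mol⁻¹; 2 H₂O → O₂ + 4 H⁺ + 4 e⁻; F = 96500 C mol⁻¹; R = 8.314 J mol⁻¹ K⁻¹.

n(Cd) = 52.9 / 112.41 = 0.4706 mol, so n(e⁻) = 2 × 0.4706 = 0.9412 mol.
The cells are in series, so the same 0.9412 mol of electrons passes through the second cell.
2 H₂O → O₂ + 4 H⁺ + 4 e⁻ — 4 mol e⁻ per mol O₂, so n(O₂) = 0.9412/4 = 0.2353 mol.
V = nRT/P = (0.2353 × 8.314 × 311) / (111 × 10³) = 0.00548 m³ = 5.48 L.

5.48 L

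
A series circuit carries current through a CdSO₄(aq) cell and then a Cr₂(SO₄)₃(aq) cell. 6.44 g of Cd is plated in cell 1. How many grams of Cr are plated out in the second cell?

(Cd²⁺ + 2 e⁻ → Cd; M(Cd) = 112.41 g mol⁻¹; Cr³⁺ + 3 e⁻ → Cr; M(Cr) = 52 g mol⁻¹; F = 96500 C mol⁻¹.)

1.99 g

n(Cd) = 6.44 / 112.41 = 0.05729 mol.
Since Cd²⁺ + 2 e⁻ → Cd, n(e⁻) passed = 2 × 0.05729 = 0.1146 mol.
Cells in series carry the same charge, so the same 0.1146 mol of electrons passes through cell 2.
Cr³⁺ + 3 e⁻ → Cr, so n(Cr) = 0.1146 / 3 = 0.03819 mol.
m(Cr) = 0.03819 × 52 = 1.99 g.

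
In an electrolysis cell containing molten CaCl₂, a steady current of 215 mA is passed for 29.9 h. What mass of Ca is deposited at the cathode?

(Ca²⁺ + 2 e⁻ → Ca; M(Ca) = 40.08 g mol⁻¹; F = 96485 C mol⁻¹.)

4.81 g

Q = I·t = 0.2150 A × 107640 s = 23140 C.
n(e⁻) = Q/F = 23140 / 96485 = 0.2399 mol.
Ca²⁺ + 2 e⁻ → Ca, so n(Ca) = n(e⁻)/2 = 0.1199 mol.
m = n·M = 0.1199 × 40.08 = 4.81 g.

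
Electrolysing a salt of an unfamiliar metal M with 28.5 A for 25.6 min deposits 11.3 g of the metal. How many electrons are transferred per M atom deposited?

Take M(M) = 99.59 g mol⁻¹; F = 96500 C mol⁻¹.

Q = I·t = 28.50 A × 1536.0 s = 43780 C, so n(e⁻) = 43780/96500 = 0.4536 mol.
n(M) deposited = 11.3 / 99.59 = 0.1135 mol.
Electrons per atom = n(e⁻)/n(M) = 0.4536 / 0.1135 = 4.00 ≈ 4, so the ion is M⁴⁺.

4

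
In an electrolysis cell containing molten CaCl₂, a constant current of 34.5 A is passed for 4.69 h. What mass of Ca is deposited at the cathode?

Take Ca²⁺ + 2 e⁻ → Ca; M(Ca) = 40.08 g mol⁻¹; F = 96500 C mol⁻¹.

Q = I·t = 34.50 A × 16884 s = 582500 C.
n(e⁻) = Q/F = 582500 / 96500 = 6.036 mol.
Ca²⁺ + 2 e⁻ → Ca, so n(Ca) = n(e⁻)/2 = 3.018 mol.
m = n·M = 3.018 × 40.08 = 121 g.

121 g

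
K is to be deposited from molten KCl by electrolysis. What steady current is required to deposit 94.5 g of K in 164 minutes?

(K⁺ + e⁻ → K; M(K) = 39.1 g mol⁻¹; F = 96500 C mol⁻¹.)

n(K) = 94.5 / 39.1 = 2.417 mol.
n(e⁻) = 1 × 2.417 = 2.417 mol.
Q = n(e⁻)·F = 2.417 × 96500 = 233200 C.
I = Q/t = 233200 / 9840.0 s = 23.7 A.

23.7 A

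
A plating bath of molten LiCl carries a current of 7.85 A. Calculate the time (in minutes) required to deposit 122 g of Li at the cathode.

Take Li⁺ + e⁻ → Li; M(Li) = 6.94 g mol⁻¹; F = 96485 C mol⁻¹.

3600 min

n(Li) = m/M = 122 / 6.94 = 17.58 mol.
Each Li atom requires 1 electron, so n(e⁻) = 1 × 17.58 = 17.58 mol.
Q = n(e⁻)·F = 17.58 × 96485 = 1696000 C.
t = Q/I = 1696000 / 7.850 A = 216100 s = 3600 min.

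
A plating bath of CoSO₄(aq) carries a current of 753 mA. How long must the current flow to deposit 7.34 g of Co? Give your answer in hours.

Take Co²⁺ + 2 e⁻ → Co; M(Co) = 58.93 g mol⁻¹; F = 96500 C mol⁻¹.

n(Co) = m/M = 7.34 / 58.93 = 0.1246 mol.
Each Co atom requires 2 electrons, so n(e⁻) = 2 × 0.1246 = 0.2491 mol.
Q = n(e⁻)·F = 0.2491 × 96500 = 24040 C.
t = Q/I = 24040 / 0.7530 A = 31920 s = 8.87 h.

8.87 h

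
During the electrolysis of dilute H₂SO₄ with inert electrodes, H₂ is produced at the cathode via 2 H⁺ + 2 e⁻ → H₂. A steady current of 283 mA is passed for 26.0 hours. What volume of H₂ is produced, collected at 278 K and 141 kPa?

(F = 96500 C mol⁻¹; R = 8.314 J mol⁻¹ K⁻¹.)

Q = I·t = 0.2830 A × 93600 s = 26490 C.
n(e⁻) = Q/F = 26490 / 96500 = 0.2745 mol.
2 electrons are transferred per H₂ molecule, so n(H₂) = 0.2745 / 2 = 0.1372 mol.
V = nRT/P = (0.1372 × 8.314 × 278) / (141 × 10³ Pa) = 0.00225 m³ = 2.25 L.

2.25 L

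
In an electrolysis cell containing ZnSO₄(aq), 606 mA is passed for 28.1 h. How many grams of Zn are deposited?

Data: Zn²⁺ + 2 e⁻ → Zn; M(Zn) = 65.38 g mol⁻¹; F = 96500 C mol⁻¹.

Q = I·t = 0.6060 A × 101160 s = 61300 C.
n(e⁻) = Q/F = 61300 / 96500 = 0.6353 mol.
Zn²⁺ + 2 e⁻ → Zn, so n(Zn) = n(e⁻)/2 = 0.3176 mol.
m = n·M = 0.3176 × 65.38 = 20.8 g.

20.8 g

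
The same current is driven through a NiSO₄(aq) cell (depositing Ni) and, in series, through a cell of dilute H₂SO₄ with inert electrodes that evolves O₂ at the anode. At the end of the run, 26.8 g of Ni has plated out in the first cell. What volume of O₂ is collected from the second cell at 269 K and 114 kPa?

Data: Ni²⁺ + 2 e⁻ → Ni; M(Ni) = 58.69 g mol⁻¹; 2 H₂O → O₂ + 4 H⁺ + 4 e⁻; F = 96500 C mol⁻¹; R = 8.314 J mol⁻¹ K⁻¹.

4.48 L

n(Ni) = 26.8 / 58.69 = 0.4566 mol, so n(e⁻) = 2 × 0.4566 = 0.9133 mol.
The cells are in series, so the same 0.9133 mol of electrons passes through the second cell.
2 H₂O → O₂ + 4 H⁺ + 4 e⁻ — 4 mol e⁻ per mol O₂, so n(O₂) = 0.9133/4 = 0.2283 mol.
V = nRT/P = (0.2283 × 8.314 × 269) / (114 × 10³) = 0.00448 m³ = 4.48 L.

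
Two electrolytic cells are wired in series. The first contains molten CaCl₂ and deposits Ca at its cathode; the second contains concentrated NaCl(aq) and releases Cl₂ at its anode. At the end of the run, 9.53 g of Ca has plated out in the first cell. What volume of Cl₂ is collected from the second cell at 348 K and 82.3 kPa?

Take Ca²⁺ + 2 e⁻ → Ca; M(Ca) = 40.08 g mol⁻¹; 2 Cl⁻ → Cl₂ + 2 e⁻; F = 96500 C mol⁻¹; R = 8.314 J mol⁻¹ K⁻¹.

8.36 L

n(Ca) = 9.53 / 40.08 = 0.2378 mol, so n(e⁻) = 2 × 0.2378 = 0.4755 mol.
The cells are in series, so the same 0.4755 mol of electrons passes through the second cell.
2 Cl⁻ → Cl₂ + 2 e⁻ — 2 mol e⁻ per mol Cl₂, so n(Cl₂) = 0.4755/2 = 0.2378 mol.
V = nRT/P = (0.2378 × 8.314 × 348) / (82.3 × 10³) = 0.00836 m³ = 8.36 L.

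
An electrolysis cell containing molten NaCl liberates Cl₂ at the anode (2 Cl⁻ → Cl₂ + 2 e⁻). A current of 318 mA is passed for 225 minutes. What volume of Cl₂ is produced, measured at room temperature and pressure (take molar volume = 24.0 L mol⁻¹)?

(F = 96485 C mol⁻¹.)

0.534 L

Q = I·t = 0.3180 A × 13500 s = 4293 C.
n(e⁻) = Q/F = 4293 / 96485 = 0.04449 mol.
2 electrons are transferred per Cl₂ molecule, so n(Cl₂) = 0.04449 / 2 = 0.02225 mol.
V = n × V_m = 0.02225 × 24.0 = 0.534 L.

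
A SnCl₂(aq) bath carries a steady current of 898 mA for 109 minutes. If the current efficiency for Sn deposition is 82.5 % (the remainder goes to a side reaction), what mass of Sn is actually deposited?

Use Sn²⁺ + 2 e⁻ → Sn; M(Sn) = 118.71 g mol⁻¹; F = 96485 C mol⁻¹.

Q = I·t = 0.8980 × 6540.0 = 5873 C.
n(e⁻) = 5873/96485 = 0.06087 mol; theoretically n(Sn) = 0.06087/2 = 0.03043 mol, m_theo = 3.613 g.
At 82.5 % efficiency, m_actual = 0.825 × 3.613 = 2.98 g.

2.98 g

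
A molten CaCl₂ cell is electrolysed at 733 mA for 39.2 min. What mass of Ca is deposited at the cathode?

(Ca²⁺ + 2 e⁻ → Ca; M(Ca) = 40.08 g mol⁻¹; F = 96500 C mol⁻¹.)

Q = I·t = 0.7330 A × 2352.0 s = 1724 C.
n(e⁻) = Q/F = 1724 / 96500 = 0.01787 mol.
Ca²⁺ + 2 e⁻ → Ca, so n(Ca) = n(e⁻)/2 = 0.008933 mol.
m = n·M = 0.008933 × 40.08 = 0.358 g.

0.358 g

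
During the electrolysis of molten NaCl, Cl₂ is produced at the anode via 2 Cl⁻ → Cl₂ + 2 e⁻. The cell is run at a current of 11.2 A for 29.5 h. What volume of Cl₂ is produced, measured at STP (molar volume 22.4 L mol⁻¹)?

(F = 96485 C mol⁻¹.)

Q = I·t = 11.20 A × 106200 s = 1189000 C.
n(e⁻) = Q/F = 1189000 / 96485 = 12.33 mol.
2 electrons are transferred per Cl₂ molecule, so n(Cl₂) = 12.33 / 2 = 6.164 mol.
V = n × V_m = 6.164 × 22.4 = 138 L.

138 L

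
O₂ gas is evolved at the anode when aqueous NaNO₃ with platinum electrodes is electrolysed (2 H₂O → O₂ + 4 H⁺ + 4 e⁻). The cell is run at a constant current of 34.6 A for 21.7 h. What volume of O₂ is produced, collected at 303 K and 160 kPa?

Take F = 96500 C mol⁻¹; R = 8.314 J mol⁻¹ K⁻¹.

Q = I·t = 34.60 A × 78120 s = 2703000 C.
n(e⁻) = Q/F = 2703000 / 96500 = 28.01 mol.
4 electrons are transferred per O₂ molecule, so n(O₂) = 28.01 / 4 = 7.002 mol.
V = nRT/P = (7.002 × 8.314 × 303) / (160 × 10³ Pa) = 0.110 m³ = 110 L.

110 L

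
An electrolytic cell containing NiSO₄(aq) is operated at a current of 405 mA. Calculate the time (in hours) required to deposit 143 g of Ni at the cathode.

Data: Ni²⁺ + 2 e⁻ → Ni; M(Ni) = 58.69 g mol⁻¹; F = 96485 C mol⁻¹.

n(Ni) = m/M = 143 / 58.69 = 2.437 mol.
Each Ni atom requires 2 electrons, so n(e⁻) = 2 × 2.437 = 4.873 mol.
Q = n(e⁻)·F = 4.873 × 96485 = 470200 C.
t = Q/I = 470200 / 0.4050 A = 1161000 s = 322 h.

322 h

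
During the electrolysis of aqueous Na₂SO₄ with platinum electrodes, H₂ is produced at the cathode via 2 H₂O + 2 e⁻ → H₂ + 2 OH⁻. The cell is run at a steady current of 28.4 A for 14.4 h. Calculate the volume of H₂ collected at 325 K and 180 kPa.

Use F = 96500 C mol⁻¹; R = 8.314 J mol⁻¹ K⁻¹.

115 L

Q = I·t = 28.40 A × 51840 s = 1472000 C.
n(e⁻) = Q/F = 1472000 / 96500 = 15.26 mol.
2 electrons are transferred per H₂ molecule, so n(H₂) = 15.26 / 2 = 7.628 mol.
V = nRT/P = (7.628 × 8.314 × 325) / (180 × 10³ Pa) = 0.115 m³ = 115 L.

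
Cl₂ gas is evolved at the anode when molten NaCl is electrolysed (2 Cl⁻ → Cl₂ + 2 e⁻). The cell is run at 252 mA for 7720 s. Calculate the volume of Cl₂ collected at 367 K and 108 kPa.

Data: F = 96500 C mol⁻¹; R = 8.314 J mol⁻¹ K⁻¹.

0.285 L

Q = I·t = 0.2520 A × 7720.0 s = 1945 C.
n(e⁻) = Q/F = 1945 / 96500 = 0.02016 mol.
2 electrons are transferred per Cl₂ molecule, so n(Cl₂) = 0.02016 / 2 = 0.01008 mol.
V = nRT/P = (0.01008 × 8.314 × 367) / (108 × 10³ Pa) = 2.85 × 10⁻⁴ m³ = 0.285 L.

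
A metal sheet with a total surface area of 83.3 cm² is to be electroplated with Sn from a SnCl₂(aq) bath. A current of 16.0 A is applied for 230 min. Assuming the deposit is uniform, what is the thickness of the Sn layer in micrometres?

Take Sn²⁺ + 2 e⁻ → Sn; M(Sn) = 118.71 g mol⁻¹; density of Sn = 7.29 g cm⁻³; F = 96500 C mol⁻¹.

2240 μm

Q = I·t = 16.00 × 13800 = 220800 C; n(e⁻) = 2.288 mol.
n(Sn) = n(e⁻)/2 = 1.144 mol, so m = 1.144 × 118.71 = 135.8 g.
Volume = m/ρ = 135.8 / 7.29 = 18.63 cm³.
Thickness = V/A = 18.63 / 83.3 = 0.224 cm = 2240 μm.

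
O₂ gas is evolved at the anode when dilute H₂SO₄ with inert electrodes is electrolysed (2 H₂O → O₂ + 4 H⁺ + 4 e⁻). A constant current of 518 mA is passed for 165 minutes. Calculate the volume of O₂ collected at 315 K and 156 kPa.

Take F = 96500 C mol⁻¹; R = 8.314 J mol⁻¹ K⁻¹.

0.223 L

Q = I·t = 0.5180 A × 9900.0 s = 5128 C.
n(e⁻) = Q/F = 5128 / 96500 = 0.05314 mol.
4 electrons are transferred per O₂ molecule, so n(O₂) = 0.05314 / 4 = 0.01329 mol.
V = nRT/P = (0.01329 × 8.314 × 315) / (156 × 10³ Pa) = 2.23 × 10⁻⁴ m³ = 0.223 L.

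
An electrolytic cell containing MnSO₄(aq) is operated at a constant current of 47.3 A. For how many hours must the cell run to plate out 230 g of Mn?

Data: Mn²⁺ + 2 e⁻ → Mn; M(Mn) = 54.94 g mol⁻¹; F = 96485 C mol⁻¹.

4.74 h

n(Mn) = m/M = 230 / 54.94 = 4.186 mol.
Each Mn atom requires 2 electrons, so n(e⁻) = 2 × 4.186 = 8.373 mol.
Q = n(e⁻)·F = 8.373 × 96485 = 807800 C.
t = Q/I = 807800 / 47.30 A = 17080 s = 4.74 h.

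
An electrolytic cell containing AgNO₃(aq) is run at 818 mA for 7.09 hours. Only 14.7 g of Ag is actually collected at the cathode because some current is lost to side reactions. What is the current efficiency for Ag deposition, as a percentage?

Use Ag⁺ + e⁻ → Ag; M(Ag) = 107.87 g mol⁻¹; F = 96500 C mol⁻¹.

63.0 %

Q = I·t = 0.8180 × 25524 = 20880 C; n(e⁻) = 20880/96500 = 0.2164 mol.
Theoretical n(Ag) = n(e⁻)/1 = 0.2164 mol, i.e. m_theo = 0.2164 × 107.87 = 23.34 g.
Efficiency = m_actual / m_theo = 14.7 / 23.34 = 63.0 %.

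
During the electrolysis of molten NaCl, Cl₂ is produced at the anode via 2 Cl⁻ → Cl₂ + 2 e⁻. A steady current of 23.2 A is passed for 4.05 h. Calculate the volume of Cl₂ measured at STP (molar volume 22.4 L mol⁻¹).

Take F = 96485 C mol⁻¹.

39.3 L

Q = I·t = 23.20 A × 14580 s = 338300 C.
n(e⁻) = Q/F = 338300 / 96485 = 3.506 mol.
2 electrons are transferred per Cl₂ molecule, so n(Cl₂) = 3.506 / 2 = 1.753 mol.
V = n × V_m = 1.753 × 22.4 = 39.3 L.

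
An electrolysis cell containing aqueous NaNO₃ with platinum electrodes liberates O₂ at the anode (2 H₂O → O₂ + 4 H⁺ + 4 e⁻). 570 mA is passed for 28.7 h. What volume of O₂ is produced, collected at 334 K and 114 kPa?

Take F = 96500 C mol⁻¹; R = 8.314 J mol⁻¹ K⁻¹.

Q = I·t = 0.5700 A × 103320 s = 58890 C.
n(e⁻) = Q/F = 58890 / 96500 = 0.6103 mol.
4 electrons are transferred per O₂ molecule, so n(O₂) = 0.6103 / 4 = 0.1526 mol.
V = nRT/P = (0.1526 × 8.314 × 334) / (114 × 10³ Pa) = 0.00372 m³ = 3.72 L.

3.72 L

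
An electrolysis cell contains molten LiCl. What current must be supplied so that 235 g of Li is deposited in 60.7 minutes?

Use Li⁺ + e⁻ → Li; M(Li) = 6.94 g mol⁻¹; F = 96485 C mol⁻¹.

n(Li) = 235 / 6.94 = 33.86 mol.
n(e⁻) = 1 × 33.86 = 33.86 mol.
Q = n(e⁻)·F = 33.86 × 96485 = 3267000 C.
I = Q/t = 3267000 / 3642.0 s = 897 A.

897 A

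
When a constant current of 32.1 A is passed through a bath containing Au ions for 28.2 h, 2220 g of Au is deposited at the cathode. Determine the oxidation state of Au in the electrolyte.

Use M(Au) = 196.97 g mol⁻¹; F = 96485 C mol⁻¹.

+3

Q = I·t = 32.10 A × 101520 s = 3259000 C, so n(e⁻) = 3259000/96485 = 33.78 mol.
n(Au) deposited = 2220 / 196.97 = 11.27 mol.
Electrons per atom = n(e⁻)/n(Au) = 33.78 / 11.27 = 3.00 ≈ 3, so the ion is Au³⁺.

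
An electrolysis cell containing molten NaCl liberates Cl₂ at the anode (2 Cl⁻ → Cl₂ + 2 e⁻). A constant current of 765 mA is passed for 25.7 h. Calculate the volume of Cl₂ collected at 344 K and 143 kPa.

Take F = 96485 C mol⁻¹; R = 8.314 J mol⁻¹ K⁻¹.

7.34 L

Q = I·t = 0.7650 A × 92520 s = 70780 C.
n(e⁻) = Q/F = 70780 / 96485 = 0.7336 mol.
2 electrons are transferred per Cl₂ molecule, so n(Cl₂) = 0.7336 / 2 = 0.3668 mol.
V = nRT/P = (0.3668 × 8.314 × 344) / (143 × 10³ Pa) = 0.00734 m³ = 7.34 L.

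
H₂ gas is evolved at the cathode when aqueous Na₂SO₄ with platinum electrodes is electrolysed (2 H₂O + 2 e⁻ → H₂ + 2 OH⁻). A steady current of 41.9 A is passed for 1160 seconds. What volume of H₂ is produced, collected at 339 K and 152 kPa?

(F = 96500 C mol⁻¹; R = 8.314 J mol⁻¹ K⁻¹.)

Q = I·t = 41.90 A × 1160.0 s = 48600 C.
n(e⁻) = Q/F = 48600 / 96500 = 0.5037 mol.
2 electrons are transferred per H₂ molecule, so n(H₂) = 0.5037 / 2 = 0.2518 mol.
V = nRT/P = (0.2518 × 8.314 × 339) / (152 × 10³ Pa) = 0.00467 m³ = 4.67 L.

4.67 L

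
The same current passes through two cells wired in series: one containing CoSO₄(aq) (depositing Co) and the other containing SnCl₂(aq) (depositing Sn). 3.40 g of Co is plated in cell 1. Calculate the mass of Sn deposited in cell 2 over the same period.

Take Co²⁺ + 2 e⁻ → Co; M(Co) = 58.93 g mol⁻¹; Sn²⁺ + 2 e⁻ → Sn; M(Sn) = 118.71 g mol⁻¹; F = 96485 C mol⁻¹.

n(Co) = 3.40 / 58.93 = 0.05770 mol.
Since Co²⁺ + 2 e⁻ → Co, n(e⁻) passed = 2 × 0.05770 = 0.1154 mol.
Cells in series carry the same charge, so the same 0.1154 mol of electrons passes through cell 2.
Sn²⁺ + 2 e⁻ → Sn, so n(Sn) = 0.1154 / 2 = 0.05770 mol.
m(Sn) = 0.05770 × 118.71 = 6.85 g.

6.85 g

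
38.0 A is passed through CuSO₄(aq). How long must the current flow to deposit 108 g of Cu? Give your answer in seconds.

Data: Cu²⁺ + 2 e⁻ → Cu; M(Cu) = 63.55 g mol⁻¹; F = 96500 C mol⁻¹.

n(Cu) = m/M = 108 / 63.55 = 1.699 mol.
Each Cu atom requires 2 electrons, so n(e⁻) = 2 × 1.699 = 3.399 mol.
Q = n(e⁻)·F = 3.399 × 96500 = 328000 C.
t = Q/I = 328000 / 38.00 A = 8631 s.

8630 s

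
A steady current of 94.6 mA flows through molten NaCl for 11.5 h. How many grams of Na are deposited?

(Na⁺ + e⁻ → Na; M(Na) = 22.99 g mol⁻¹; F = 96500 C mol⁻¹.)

0.933 g

Q = I·t = 0.09460 A × 41400 s = 3916 C.
n(e⁻) = Q/F = 3916 / 96500 = 0.04058 mol.
Na⁺ + e⁻ → Na, so n(Na) = n(e⁻)/1 = 0.04058 mol.
m = n·M = 0.04058 × 22.99 = 0.933 g.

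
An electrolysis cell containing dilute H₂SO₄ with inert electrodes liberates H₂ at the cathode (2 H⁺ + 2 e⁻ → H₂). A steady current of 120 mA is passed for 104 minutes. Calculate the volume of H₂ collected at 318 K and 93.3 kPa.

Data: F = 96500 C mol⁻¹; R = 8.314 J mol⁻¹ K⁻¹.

Q = I·t = 0.1200 A × 6240.0 s = 748.8 C.
n(e⁻) = Q/F = 748.8 / 96500 = 0.007760 mol.
2 electrons are transferred per H₂ molecule, so n(H₂) = 0.007760 / 2 = 0.003880 mol.
V = nRT/P = (0.003880 × 8.314 × 318) / (93.3 × 10³ Pa) = 1.10 × 10⁻⁴ m³ = 0.110 L.

0.110 L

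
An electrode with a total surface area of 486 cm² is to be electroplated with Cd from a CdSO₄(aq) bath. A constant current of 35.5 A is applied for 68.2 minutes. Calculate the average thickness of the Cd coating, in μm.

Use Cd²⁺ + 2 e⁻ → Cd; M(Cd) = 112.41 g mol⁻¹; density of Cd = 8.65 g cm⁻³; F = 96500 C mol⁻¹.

201 μm

Q = I·t = 35.50 × 4092.0 = 145300 C; n(e⁻) = 1.505 mol.
n(Cd) = n(e⁻)/2 = 0.7527 mol, so m = 0.7527 × 112.41 = 84.61 g.
Volume = m/ρ = 84.61 / 8.65 = 9.781 cm³.
Thickness = V/A = 9.781 / 486 = 0.0201 cm = 201 μm.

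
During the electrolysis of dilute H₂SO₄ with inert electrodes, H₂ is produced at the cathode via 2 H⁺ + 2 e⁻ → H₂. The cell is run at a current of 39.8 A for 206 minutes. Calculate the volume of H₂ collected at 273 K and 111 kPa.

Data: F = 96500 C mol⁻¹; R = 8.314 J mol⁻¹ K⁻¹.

52.1 L

Q = I·t = 39.80 A × 12360 s = 491900 C.
n(e⁻) = Q/F = 491900 / 96500 = 5.098 mol.
2 electrons are transferred per H₂ molecule, so n(H₂) = 5.098 / 2 = 2.549 mol.
V = nRT/P = (2.549 × 8.314 × 273) / (111 × 10³ Pa) = 0.0521 m³ = 52.1 L.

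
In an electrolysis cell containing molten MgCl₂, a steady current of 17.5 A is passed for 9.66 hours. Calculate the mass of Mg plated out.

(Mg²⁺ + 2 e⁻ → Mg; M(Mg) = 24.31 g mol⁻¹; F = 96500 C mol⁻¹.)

Q = I·t = 17.50 A × 34776 s = 608600 C.
n(e⁻) = Q/F = 608600 / 96500 = 6.307 mol.
Mg²⁺ + 2 e⁻ → Mg, so n(Mg) = n(e⁻)/2 = 3.153 mol.
m = n·M = 3.153 × 24.31 = 76.7 g.

76.7 g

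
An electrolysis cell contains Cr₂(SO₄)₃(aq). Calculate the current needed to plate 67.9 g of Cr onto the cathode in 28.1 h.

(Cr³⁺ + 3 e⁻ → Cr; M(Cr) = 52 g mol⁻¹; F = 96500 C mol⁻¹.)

n(Cr) = 67.9 / 52 = 1.306 mol.
n(e⁻) = 3 × 1.306 = 3.917 mol.
Q = n(e⁻)·F = 3.917 × 96500 = 378000 C.
I = Q/t = 378000 / 101160 s = 3.74 A.

3.74 A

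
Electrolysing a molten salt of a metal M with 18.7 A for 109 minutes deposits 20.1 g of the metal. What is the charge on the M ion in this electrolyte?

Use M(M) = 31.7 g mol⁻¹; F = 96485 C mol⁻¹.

Q = I·t = 18.70 A × 6540.0 s = 122300 C, so n(e⁻) = 122300/96485 = 1.268 mol.
n(M) deposited = 20.1 / 31.7 = 0.6341 mol.
Electrons per atom = n(e⁻)/n(M) = 1.268 / 0.6341 = 2.00 ≈ 2, so the ion is M²⁺.

+2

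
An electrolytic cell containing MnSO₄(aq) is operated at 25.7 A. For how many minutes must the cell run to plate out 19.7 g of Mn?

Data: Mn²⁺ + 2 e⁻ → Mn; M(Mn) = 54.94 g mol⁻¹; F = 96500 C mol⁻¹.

44.9 min

n(Mn) = m/M = 19.7 / 54.94 = 0.3586 mol.
Each Mn atom requires 2 electrons, so n(e⁻) = 2 × 0.3586 = 0.7171 mol.
Q = n(e⁻)·F = 0.7171 × 96500 = 69200 C.
t = Q/I = 69200 / 25.70 A = 2693 s = 44.9 min.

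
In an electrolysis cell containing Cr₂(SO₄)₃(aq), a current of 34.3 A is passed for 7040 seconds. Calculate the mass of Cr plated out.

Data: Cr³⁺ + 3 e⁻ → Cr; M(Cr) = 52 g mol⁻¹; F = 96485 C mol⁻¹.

43.4 g

Q = I·t = 34.30 A × 7040.0 s = 241500 C.
n(e⁻) = Q/F = 241500 / 96485 = 2.503 mol.
Cr³⁺ + 3 e⁻ → Cr, so n(Cr) = n(e⁻)/3 = 0.8342 mol.
m = n·M = 0.8342 × 52 = 43.4 g.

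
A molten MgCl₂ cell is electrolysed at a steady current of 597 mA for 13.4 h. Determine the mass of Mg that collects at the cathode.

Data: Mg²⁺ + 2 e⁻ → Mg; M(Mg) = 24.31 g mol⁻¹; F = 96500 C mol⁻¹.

3.63 g

Q = I·t = 0.5970 A × 48240 s = 28800 C.
n(e⁻) = Q/F = 28800 / 96500 = 0.2984 mol.
Mg²⁺ + 2 e⁻ → Mg, so n(Mg) = n(e⁻)/2 = 0.1492 mol.
m = n·M = 0.1492 × 24.31 = 3.63 g.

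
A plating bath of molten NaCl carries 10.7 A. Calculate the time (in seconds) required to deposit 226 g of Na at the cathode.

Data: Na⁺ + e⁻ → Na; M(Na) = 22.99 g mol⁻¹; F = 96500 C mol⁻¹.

88700 s

n(Na) = m/M = 226 / 22.99 = 9.830 mol.
Each Na atom requires 1 electron, so n(e⁻) = 1 × 9.830 = 9.830 mol.
Q = n(e⁻)·F = 9.830 × 96500 = 948600 C.
t = Q/I = 948600 / 10.70 A = 88660 s.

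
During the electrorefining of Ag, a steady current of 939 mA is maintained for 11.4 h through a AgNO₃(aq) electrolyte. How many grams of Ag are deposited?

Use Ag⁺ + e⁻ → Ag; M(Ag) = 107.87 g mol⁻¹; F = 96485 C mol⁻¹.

Q = I·t = 0.9390 A × 41040 s = 38540 C.
n(e⁻) = Q/F = 38540 / 96485 = 0.3994 mol.
Ag⁺ + e⁻ → Ag, so n(Ag) = n(e⁻)/1 = 0.3994 mol.
m = n·M = 0.3994 × 107.87 = 43.1 g.

43.1 g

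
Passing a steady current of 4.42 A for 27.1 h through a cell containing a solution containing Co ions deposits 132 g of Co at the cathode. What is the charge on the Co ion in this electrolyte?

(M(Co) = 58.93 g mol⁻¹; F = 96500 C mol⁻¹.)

+2

Q = I·t = 4.420 A × 97560 s = 431200 C, so n(e⁻) = 431200/96500 = 4.469 mol.
n(Co) deposited = 132 / 58.93 = 2.240 mol.
Electrons per atom = n(e⁻)/n(Co) = 4.469 / 2.240 = 1.99 ≈ 2, so the ion is Co²⁺.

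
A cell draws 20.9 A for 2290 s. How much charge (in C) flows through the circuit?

Q = I·t = 20.90 A × 2290.0 s = 47900 C.

47900 C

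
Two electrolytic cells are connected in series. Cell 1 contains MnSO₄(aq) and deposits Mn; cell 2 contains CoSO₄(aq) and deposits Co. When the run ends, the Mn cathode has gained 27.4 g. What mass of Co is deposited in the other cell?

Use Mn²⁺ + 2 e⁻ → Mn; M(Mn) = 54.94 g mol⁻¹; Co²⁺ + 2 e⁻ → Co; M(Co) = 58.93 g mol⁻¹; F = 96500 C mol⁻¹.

29.4 g

n(Mn) = 27.4 / 54.94 = 0.4987 mol.
Since Mn²⁺ + 2 e⁻ → Mn, n(e⁻) passed = 2 × 0.4987 = 0.9975 mol.
Cells in series carry the same charge, so the same 0.9975 mol of electrons passes through cell 2.
Co²⁺ + 2 e⁻ → Co, so n(Co) = 0.9975 / 2 = 0.4987 mol.
m(Co) = 0.4987 × 58.93 = 29.4 g.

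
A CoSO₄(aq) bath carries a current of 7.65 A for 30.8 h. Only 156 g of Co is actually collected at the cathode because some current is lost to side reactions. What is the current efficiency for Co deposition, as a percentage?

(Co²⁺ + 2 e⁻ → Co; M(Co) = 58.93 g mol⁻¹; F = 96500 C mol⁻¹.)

60.2 %

Q = I·t = 7.650 × 110880 = 848200 C; n(e⁻) = 848200/96500 = 8.790 mol.
Theoretical n(Co) = n(e⁻)/2 = 4.395 mol, i.e. m_theo = 4.395 × 58.93 = 259.0 g.
Efficiency = m_actual / m_theo = 156 / 259.0 = 60.2 %.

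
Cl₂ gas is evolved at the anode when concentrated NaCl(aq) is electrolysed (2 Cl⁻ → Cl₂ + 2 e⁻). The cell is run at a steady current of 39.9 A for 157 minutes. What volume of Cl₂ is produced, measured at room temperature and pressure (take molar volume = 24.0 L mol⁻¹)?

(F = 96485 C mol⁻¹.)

Q = I·t = 39.90 A × 9420.0 s = 375900 C.
n(e⁻) = Q/F = 375900 / 96485 = 3.896 mol.
2 electrons are transferred per Cl₂ molecule, so n(Cl₂) = 3.896 / 2 = 1.948 mol.
V = n × V_m = 1.948 × 24.0 = 46.7 L.

46.7 L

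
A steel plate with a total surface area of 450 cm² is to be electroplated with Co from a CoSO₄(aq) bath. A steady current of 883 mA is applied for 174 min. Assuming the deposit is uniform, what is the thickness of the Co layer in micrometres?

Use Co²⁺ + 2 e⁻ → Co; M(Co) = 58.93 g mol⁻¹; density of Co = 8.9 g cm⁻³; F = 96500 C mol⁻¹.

7.03 μm

Q = I·t = 0.8830 × 10440 = 9219 C; n(e⁻) = 0.09553 mol.
n(Co) = n(e⁻)/2 = 0.04776 mol, so m = 0.04776 × 58.93 = 2.815 g.
Volume = m/ρ = 2.815 / 8.9 = 0.3163 cm³.
Thickness = V/A = 0.3163 / 450 = 7.03 × 10⁻⁴ cm = 7.03 μm.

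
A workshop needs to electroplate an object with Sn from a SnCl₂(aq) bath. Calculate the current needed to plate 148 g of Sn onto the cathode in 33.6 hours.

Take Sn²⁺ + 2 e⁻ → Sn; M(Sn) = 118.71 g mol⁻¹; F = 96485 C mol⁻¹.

1.99 A

n(Sn) = 148 / 118.71 = 1.247 mol.
n(e⁻) = 2 × 1.247 = 2.493 mol.
Q = n(e⁻)·F = 2.493 × 96485 = 240600 C.
I = Q/t = 240600 / 120960 s = 1.99 A.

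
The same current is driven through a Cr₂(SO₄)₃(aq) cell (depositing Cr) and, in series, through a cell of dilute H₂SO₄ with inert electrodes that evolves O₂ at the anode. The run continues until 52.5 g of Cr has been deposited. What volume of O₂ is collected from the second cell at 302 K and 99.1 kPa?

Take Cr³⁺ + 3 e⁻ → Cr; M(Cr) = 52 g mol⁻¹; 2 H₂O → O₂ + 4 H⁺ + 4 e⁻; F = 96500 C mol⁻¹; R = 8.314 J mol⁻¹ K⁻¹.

19.2 L

n(Cr) = 52.5 / 52 = 1.010 mol, so n(e⁻) = 3 × 1.010 = 3.029 mol.
The cells are in series, so the same 3.029 mol of electrons passes through the second cell.
2 H₂O → O₂ + 4 H⁺ + 4 e⁻ — 4 mol e⁻ per mol O₂, so n(O₂) = 3.029/4 = 0.7572 mol.
V = nRT/P = (0.7572 × 8.314 × 302) / (99.1 × 10³) = 0.0192 m³ = 19.2 L.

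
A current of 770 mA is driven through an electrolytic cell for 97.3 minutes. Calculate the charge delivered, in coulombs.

4500 C

Q = I·t = 0.7700 A × 5838.0 s = 4500 C.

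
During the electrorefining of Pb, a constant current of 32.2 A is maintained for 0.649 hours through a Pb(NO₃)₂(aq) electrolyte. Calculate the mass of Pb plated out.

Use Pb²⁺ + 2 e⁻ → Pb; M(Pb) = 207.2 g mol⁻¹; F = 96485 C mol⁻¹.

Q = I·t = 32.20 A × 2336.4 s = 75230 C.
n(e⁻) = Q/F = 75230 / 96485 = 0.7797 mol.
Pb²⁺ + 2 e⁻ → Pb, so n(Pb) = n(e⁻)/2 = 0.3899 mol.
m = n·M = 0.3899 × 207.2 = 80.8 g.

80.8 g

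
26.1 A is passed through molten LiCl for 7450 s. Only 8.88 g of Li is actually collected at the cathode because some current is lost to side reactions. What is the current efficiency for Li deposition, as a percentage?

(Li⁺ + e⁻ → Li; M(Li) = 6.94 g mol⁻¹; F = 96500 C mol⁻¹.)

Q = I·t = 26.10 × 7450.0 = 194400 C; n(e⁻) = 194400/96500 = 2.015 mol.
Theoretical n(Li) = n(e⁻)/1 = 2.015 mol, i.e. m_theo = 2.015 × 6.94 = 13.98 g.
Efficiency = m_actual / m_theo = 8.88 / 13.98 = 63.5 %.

63.5 %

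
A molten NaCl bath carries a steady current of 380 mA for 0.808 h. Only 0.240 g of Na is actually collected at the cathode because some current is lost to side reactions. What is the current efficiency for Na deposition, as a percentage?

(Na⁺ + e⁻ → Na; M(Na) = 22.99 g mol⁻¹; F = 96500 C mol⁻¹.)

91.1 %

Q = I·t = 0.3800 × 2908.8 = 1105 C; n(e⁻) = 1105/96500 = 0.01145 mol.
Theoretical n(Na) = n(e⁻)/1 = 0.01145 mol, i.e. m_theo = 0.01145 × 22.99 = 0.2633 g.
Efficiency = m_actual / m_theo = 0.240 / 0.2633 = 91.1 %.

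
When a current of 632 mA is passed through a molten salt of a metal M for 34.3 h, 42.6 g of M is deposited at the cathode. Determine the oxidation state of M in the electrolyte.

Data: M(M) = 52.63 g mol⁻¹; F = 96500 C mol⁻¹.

Q = I·t = 0.6320 A × 123480 s = 78040 C, so n(e⁻) = 78040/96500 = 0.8087 mol.
n(M) deposited = 42.6 / 52.63 = 0.8094 mol.
Electrons per atom = n(e⁻)/n(M) = 0.8087 / 0.8094 = 0.999 ≈ 1, so the ion is M⁺.

+1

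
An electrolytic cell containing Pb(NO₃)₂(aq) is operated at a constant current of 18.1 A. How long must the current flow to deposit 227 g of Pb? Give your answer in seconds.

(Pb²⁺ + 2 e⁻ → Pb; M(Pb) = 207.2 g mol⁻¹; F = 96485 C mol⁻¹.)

11700 s

n(Pb) = m/M = 227 / 207.2 = 1.096 mol.
Each Pb atom requires 2 electrons, so n(e⁻) = 2 × 1.096 = 2.191 mol.
Q = n(e⁻)·F = 2.191 × 96485 = 211400 C.
t = Q/I = 211400 / 18.10 A = 11680 s.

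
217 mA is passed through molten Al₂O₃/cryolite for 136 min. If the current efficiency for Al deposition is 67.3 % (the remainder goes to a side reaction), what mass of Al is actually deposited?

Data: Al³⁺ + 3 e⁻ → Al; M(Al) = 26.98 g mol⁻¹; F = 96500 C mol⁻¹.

0.111 g

Q = I·t = 0.2170 × 8160.0 = 1771 C.
n(e⁻) = 1771/96500 = 0.01835 mol; theoretically n(Al) = 0.01835/3 = 0.006116 mol, m_theo = 0.1650 g.
At 67.3 % efficiency, m_actual = 0.673 × 0.1650 = 0.111 g.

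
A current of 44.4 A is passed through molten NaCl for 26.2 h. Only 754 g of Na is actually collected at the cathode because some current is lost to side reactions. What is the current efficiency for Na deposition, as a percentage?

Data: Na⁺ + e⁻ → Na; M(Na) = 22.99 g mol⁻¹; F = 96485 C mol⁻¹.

Q = I·t = 44.40 × 94320 = 4188000 C; n(e⁻) = 4188000/96485 = 43.40 mol.
Theoretical n(Na) = n(e⁻)/1 = 43.40 mol, i.e. m_theo = 43.40 × 22.99 = 997.9 g.
Efficiency = m_actual / m_theo = 754 / 997.9 = 75.6 %.

75.6 %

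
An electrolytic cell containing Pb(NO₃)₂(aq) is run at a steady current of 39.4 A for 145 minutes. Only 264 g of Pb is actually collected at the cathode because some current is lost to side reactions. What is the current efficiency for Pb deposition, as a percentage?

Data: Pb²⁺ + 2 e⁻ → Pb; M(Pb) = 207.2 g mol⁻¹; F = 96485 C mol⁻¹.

71.7 %

Q = I·t = 39.40 × 8700.0 = 342800 C; n(e⁻) = 342800/96485 = 3.553 mol.
Theoretical n(Pb) = n(e⁻)/2 = 1.776 mol, i.e. m_theo = 1.776 × 207.2 = 368.1 g.
Efficiency = m_actual / m_theo = 264 / 368.1 = 71.7 %.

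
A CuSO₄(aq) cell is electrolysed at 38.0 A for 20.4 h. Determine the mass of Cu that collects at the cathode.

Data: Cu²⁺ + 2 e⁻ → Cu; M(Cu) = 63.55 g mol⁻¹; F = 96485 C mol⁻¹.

919 g

Q = I·t = 38.00 A × 73440 s = 2791000 C.
n(e⁻) = Q/F = 2791000 / 96485 = 28.92 mol.
Cu²⁺ + 2 e⁻ → Cu, so n(Cu) = n(e⁻)/2 = 14.46 mol.
m = n·M = 14.46 × 63.55 = 919 g.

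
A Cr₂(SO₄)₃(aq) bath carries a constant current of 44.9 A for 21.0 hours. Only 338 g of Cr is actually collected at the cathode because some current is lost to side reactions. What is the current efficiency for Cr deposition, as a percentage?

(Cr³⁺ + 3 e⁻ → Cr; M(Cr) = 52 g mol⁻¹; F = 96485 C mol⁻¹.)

Q = I·t = 44.90 × 75600 = 3394000 C; n(e⁻) = 3394000/96485 = 35.18 mol.
Theoretical n(Cr) = n(e⁻)/3 = 11.73 mol, i.e. m_theo = 11.73 × 52 = 609.8 g.
Efficiency = m_actual / m_theo = 338 / 609.8 = 55.4 %.

55.4 %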